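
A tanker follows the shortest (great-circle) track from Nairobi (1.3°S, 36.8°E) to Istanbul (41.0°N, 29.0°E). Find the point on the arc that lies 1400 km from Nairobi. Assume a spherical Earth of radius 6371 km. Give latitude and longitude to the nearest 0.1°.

Convert each endpoint to a unit vector on the sphere (x = cos φ cos λ, y = cos φ sin λ, z = sin φ).
The central angle between the endpoints is δ = arccos(p₁·p₂) ≈ 0.749 rad (42.9°). The total great-circle distance is δ·R ≈ 0.749 × 6371 ≈ 4769 km, so the target fraction is f = 1400/4769 ≈ 0.294.
Interpolate at f ≈ 0.294 with slerp weights a = sin((1−f)δ)/sin δ ≈ 0.741, b = sin(fδ)/sin δ ≈ 0.320.
p = a·p₁ + b·p₂ ≈ (0.805, 0.561, 0.193); φ = arcsin(p_z) ≈ 11.15°, λ = atan2(p_y, p_x) ≈ 34.88°.

≈ 11.1°N, 34.9°E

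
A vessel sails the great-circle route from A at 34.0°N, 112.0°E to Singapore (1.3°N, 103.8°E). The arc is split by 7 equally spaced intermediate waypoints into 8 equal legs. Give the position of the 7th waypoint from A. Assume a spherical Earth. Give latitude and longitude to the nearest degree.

≈ 5°N, 105°E

Write both endpoints as unit vectors p₁, p₂ with components (cos φ cos λ, cos φ sin λ, sin φ).
The central angle between the endpoints is δ = arccos(p₁·p₂) ≈ 0.586 rad (33.6°).
Interpolate at f = 7/8 with slerp weights a = sin((1−f)δ)/sin δ ≈ 0.132, b = sin(fδ)/sin δ ≈ 0.887.
p = a·p₁ + b·p₂ ≈ (-0.253, 0.963, 0.094); φ = arcsin(p_z) ≈ 5.40°, λ = atan2(p_y, p_x) ≈ 104.70°.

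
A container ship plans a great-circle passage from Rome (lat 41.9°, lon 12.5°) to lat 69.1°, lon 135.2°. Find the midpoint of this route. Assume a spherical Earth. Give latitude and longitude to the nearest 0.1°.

From cos δ = sin φ₁ sin φ₂ + cos φ₁ cos φ₂ cos Δλ, the central angle is δ ≈ 1.070 rad (61.3°).
Interpolate at f = 1/2 with slerp weights a = sin((1−f)δ)/sin δ ≈ 0.581, b = sin(fδ)/sin δ ≈ 0.581.
p = a·p₁ + b·p₂ ≈ (0.275, 0.240, 0.931); φ = arcsin(p_z) ≈ 68.60°, λ = atan2(p_y, p_x) ≈ 41.06°.

≈ lat 68.6°, lon 41.1°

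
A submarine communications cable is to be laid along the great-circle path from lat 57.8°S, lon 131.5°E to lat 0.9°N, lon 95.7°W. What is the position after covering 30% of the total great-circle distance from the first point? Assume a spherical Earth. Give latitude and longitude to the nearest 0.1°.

Convert each endpoint to a unit vector on the sphere (x = cos φ cos λ, y = cos φ sin λ, z = sin φ).
The central angle between the endpoints is δ = arccos(p₁·p₂) ≈ 1.956 rad (112.0°).
Interpolate at f = 0.30 with slerp weights a = sin((1−f)δ)/sin δ ≈ 1.057, b = sin(fδ)/sin δ ≈ 0.597.
p = a·p₁ + b·p₂ ≈ (-0.433, -0.172, -0.885); φ = arcsin(p_z) ≈ -62.25°, λ = atan2(p_y, p_x) ≈ -158.27°.

≈ lat 62.3°S, lon 158.3°W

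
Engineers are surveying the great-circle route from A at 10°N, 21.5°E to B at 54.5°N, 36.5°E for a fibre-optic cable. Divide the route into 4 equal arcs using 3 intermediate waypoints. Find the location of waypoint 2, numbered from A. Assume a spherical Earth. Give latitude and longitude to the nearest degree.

Write both endpoints as unit vectors p₁, p₂ with components (cos φ cos λ, cos φ sin λ, sin φ).
The central angle between the endpoints is δ = arccos(p₁·p₂) ≈ 0.804 rad (46.1°).
Interpolate at f = 2/4 with slerp weights a = sin((1−f)δ)/sin δ ≈ 0.543, b = sin(fδ)/sin δ ≈ 0.543.
p = a·p₁ + b·p₂ ≈ (0.751, 0.384, 0.537); φ = arcsin(p_z) ≈ 32.46°, λ = atan2(p_y, p_x) ≈ 27.05°.

≈ 32°N, 27°E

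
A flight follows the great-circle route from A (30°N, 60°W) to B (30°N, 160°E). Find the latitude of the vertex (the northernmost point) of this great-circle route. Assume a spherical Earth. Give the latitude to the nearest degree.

≈ 59°N

The great circle lies in the plane with unit normal n̂ = (p₁ × p₂)/|p₁ × p₂|.
Here n̂_z ≈ -0.510; the vertex latitude is φ_max = arccos|n̂_z| ≈ 59.4°.
Check via Clairaut: cos φ_max = |cos φ₁| · sin C = cos(30.0°)·sin(36.1°) ≈ 0.510, again giving ≈ 59.4°.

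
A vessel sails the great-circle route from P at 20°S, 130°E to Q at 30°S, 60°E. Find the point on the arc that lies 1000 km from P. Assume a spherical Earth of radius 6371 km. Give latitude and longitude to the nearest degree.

≈ 23°S, 121°E

The haversine formula gives a central angle δ ≈ 1.105 rad (63.3°) between the endpoints. The total great-circle distance is δ·R ≈ 1.105 × 6371 ≈ 7038 km, so the target fraction is f = 1000/7038 ≈ 0.142.
Interpolate at f ≈ 0.142 with slerp weights a = sin((1−f)δ)/sin δ ≈ 0.909, b = sin(fδ)/sin δ ≈ 0.175.
p = a·p₁ + b·p₂ ≈ (-0.473, 0.786, -0.398); φ = arcsin(p_z) ≈ -23.48°, λ = atan2(p_y, p_x) ≈ 121.07°.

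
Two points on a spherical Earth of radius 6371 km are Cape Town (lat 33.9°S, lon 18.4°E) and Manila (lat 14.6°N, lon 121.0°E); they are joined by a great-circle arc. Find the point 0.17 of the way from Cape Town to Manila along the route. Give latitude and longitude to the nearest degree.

Write both endpoints as unit vectors p₁, p₂ with components (cos φ cos λ, cos φ sin λ, sin φ).
The central angle between the endpoints is δ = arccos(p₁·p₂) ≈ 1.892 rad (108.4°).
Interpolate at f = 0.17 with slerp weights a = sin((1−f)δ)/sin δ ≈ 1.054, b = sin(fδ)/sin δ ≈ 0.333.
p = a·p₁ + b·p₂ ≈ (0.664, 0.553, -0.504); φ = arcsin(p_z) ≈ -30.25°, λ = atan2(p_y, p_x) ≈ 39.76°.

≈ lat 30°S, lon 40°E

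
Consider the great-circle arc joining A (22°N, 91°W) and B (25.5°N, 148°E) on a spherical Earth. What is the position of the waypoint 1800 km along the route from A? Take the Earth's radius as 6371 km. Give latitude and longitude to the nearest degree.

≈ (31°N, 106°W)

Convert each endpoint to a unit vector on the sphere (x = cos φ cos λ, y = cos φ sin λ, z = sin φ).
The central angle between the endpoints is δ = arccos(p₁·p₂) ≈ 1.844 rad (105.6°). The total great-circle distance is δ·R ≈ 1.844 × 6371 ≈ 11748 km, so the target fraction is f = 1800/11748 ≈ 0.153.
Interpolate at f ≈ 0.153 with slerp weights a = sin((1−f)δ)/sin δ ≈ 1.038, b = sin(fδ)/sin δ ≈ 0.290.
p = a·p₁ + b·p₂ ≈ (-0.238, -0.824, 0.514); φ = arcsin(p_z) ≈ 30.91°, λ = atan2(p_y, p_x) ≈ -106.13°.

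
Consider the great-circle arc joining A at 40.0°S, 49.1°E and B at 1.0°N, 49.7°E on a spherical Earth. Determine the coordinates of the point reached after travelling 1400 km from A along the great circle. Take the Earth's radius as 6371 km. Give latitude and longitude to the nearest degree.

≈ 27°S, 49°E

Write both endpoints as unit vectors p₁, p₂ with components (cos φ cos λ, cos φ sin λ, sin φ).
The central angle between the endpoints is δ = arccos(p₁·p₂) ≈ 0.716 rad (41.0°). The total great-circle distance is δ·R ≈ 0.716 × 6371 ≈ 4559 km, so the target fraction is f = 1400/4559 ≈ 0.307.
Interpolate at f ≈ 0.307 with slerp weights a = sin((1−f)δ)/sin δ ≈ 0.725, b = sin(fδ)/sin δ ≈ 0.332.
p = a·p₁ + b·p₂ ≈ (0.579, 0.673, -0.460); φ = arcsin(p_z) ≈ -27.41°, λ = atan2(p_y, p_x) ≈ 49.32°.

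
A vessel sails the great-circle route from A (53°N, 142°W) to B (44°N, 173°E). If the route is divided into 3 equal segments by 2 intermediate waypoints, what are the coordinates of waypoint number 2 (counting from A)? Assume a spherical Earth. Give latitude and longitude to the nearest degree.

≈ (49°N, 174°W)

Write both endpoints as unit vectors p₁, p₂ with components (cos φ cos λ, cos φ sin λ, sin φ).
The central angle between the endpoints is δ = arccos(p₁·p₂) ≈ 0.534 rad (30.6°).
Interpolate at f = 2/3 with slerp weights a = sin((1−f)δ)/sin δ ≈ 0.348, b = sin(fδ)/sin δ ≈ 0.685.
p = a·p₁ + b·p₂ ≈ (-0.654, -0.069, 0.753); φ = arcsin(p_z) ≈ 48.89°, λ = atan2(p_y, p_x) ≈ -173.99°.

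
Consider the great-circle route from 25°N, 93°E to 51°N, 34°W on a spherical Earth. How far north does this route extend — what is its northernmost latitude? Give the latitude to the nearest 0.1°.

≈ 62.9°N

The great circle lies in the plane with unit normal n̂ = (p₁ × p₂)/|p₁ × p₂|.
Here n̂_z ≈ -0.456; the vertex latitude is φ_max = arccos|n̂_z| ≈ 62.9°.
Check via Clairaut: cos φ_max = |cos φ₁| · sin C = cos(25.0°)·sin(30.2°) ≈ 0.456, again giving ≈ 62.9°.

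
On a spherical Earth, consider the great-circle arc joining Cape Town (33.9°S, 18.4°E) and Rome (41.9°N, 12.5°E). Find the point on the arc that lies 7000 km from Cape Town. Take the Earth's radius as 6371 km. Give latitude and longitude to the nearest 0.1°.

Convert each endpoint to a unit vector on the sphere (x = cos φ cos λ, y = cos φ sin λ, z = sin φ).
The central angle between the endpoints is δ = arccos(p₁·p₂) ≈ 1.326 rad (76.0°). The total great-circle distance is δ·R ≈ 1.326 × 6371 ≈ 8450 km, so the target fraction is f = 7000/8450 ≈ 0.828.
Interpolate at f ≈ 0.828 with slerp weights a = sin((1−f)δ)/sin δ ≈ 0.233, b = sin(fδ)/sin δ ≈ 0.918.
p = a·p₁ + b·p₂ ≈ (0.850, 0.209, 0.483); φ = arcsin(p_z) ≈ 28.90°, λ = atan2(p_y, p_x) ≈ 13.80°.

≈ (28.9°N, 13.8°E)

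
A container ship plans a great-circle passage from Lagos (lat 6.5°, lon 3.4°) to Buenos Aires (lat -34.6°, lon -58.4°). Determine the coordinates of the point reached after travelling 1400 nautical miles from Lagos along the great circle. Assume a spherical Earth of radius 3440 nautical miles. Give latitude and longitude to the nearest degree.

≈ lat -9°, lon -14°

Convert each endpoint to a unit vector on the sphere (x = cos φ cos λ, y = cos φ sin λ, z = sin φ).
The central angle between the endpoints is δ = arccos(p₁·p₂) ≈ 1.243 rad (71.2°). The total great-circle distance is δ·R ≈ 1.243 × 3440 ≈ 4275 nmi, so the target fraction is f = 1400/4275 ≈ 0.327.
Interpolate at f ≈ 0.327 with slerp weights a = sin((1−f)δ)/sin δ ≈ 0.784, b = sin(fδ)/sin δ ≈ 0.418.
p = a·p₁ + b·p₂ ≈ (0.958, -0.247, -0.149); φ = arcsin(p_z) ≈ -8.55°, λ = atan2(p_y, p_x) ≈ -14.46°.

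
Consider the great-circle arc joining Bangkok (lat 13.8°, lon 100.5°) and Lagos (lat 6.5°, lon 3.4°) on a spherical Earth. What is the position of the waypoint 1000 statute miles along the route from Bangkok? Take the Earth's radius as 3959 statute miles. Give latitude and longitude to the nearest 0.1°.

≈ lat 15.4°, lon 85.6°

Convert each endpoint to a unit vector on the sphere (x = cos φ cos λ, y = cos φ sin λ, z = sin φ).
The central angle between the endpoints is δ = arccos(p₁·p₂) ≈ 1.663 rad (95.3°). The total great-circle distance is δ·R ≈ 1.663 × 3959 ≈ 6585 mi, so the target fraction is f = 1000/6585 ≈ 0.152.
Interpolate at f ≈ 0.152 with slerp weights a = sin((1−f)δ)/sin δ ≈ 0.991, b = sin(fδ)/sin δ ≈ 0.251.
p = a·p₁ + b·p₂ ≈ (0.073, 0.961, 0.265); φ = arcsin(p_z) ≈ 15.36°, λ = atan2(p_y, p_x) ≈ 85.63°.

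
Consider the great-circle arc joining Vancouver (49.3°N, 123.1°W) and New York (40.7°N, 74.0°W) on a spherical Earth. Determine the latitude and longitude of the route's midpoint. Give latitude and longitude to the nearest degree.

≈ (48°N, 97°W)

Convert each endpoint to a unit vector on the sphere (x = cos φ cos λ, y = cos φ sin λ, z = sin φ).
The central angle between the endpoints is δ = arccos(p₁·p₂) ≈ 0.613 rad (35.1°).
Interpolate at f = 1/2 with slerp weights a = sin((1−f)δ)/sin δ ≈ 0.524, b = sin(fδ)/sin δ ≈ 0.524.
p = a·p₁ + b·p₂ ≈ (-0.077, -0.669, 0.740); φ = arcsin(p_z) ≈ 47.69°, λ = atan2(p_y, p_x) ≈ -96.58°.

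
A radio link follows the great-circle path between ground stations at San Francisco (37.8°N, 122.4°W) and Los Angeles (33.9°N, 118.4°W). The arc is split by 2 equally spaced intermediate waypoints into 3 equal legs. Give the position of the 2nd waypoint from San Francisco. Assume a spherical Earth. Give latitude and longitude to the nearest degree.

Write both endpoints as unit vectors p₁, p₂ with components (cos φ cos λ, cos φ sin λ, sin φ).
The central angle between the endpoints is δ = arccos(p₁·p₂) ≈ 0.088 rad (5.1°).
Interpolate at f = 2/3 with slerp weights a = sin((1−f)δ)/sin δ ≈ 0.334, b = sin(fδ)/sin δ ≈ 0.667.
p = a·p₁ + b·p₂ ≈ (-0.405, -0.710, 0.577); φ = arcsin(p_z) ≈ 35.21°, λ = atan2(p_y, p_x) ≈ -119.69°.

≈ 35°N, 120°W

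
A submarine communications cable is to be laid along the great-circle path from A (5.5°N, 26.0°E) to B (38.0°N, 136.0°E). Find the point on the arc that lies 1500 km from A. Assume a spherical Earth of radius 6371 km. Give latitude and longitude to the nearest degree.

Write both endpoints as unit vectors p₁, p₂ with components (cos φ cos λ, cos φ sin λ, sin φ).
The central angle between the endpoints is δ = arccos(p₁·p₂) ≈ 1.782 rad (102.1°). The total great-circle distance is δ·R ≈ 1.782 × 6371 ≈ 11351 km, so the target fraction is f = 1500/11351 ≈ 0.132.
Interpolate at f ≈ 0.132 with slerp weights a = sin((1−f)δ)/sin δ ≈ 1.022, b = sin(fδ)/sin δ ≈ 0.239.
p = a·p₁ + b·p₂ ≈ (0.779, 0.577, 0.245); φ = arcsin(p_z) ≈ 14.17°, λ = atan2(p_y, p_x) ≈ 36.50°.

≈ (14°N, 36°E)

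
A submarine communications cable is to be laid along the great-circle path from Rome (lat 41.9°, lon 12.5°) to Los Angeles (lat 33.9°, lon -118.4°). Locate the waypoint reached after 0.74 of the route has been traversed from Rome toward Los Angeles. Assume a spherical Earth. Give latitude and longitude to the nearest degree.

≈ lat 52°, lon -97°

Write both endpoints as unit vectors p₁, p₂ with components (cos φ cos λ, cos φ sin λ, sin φ).
The central angle between the endpoints is δ = arccos(p₁·p₂) ≈ 1.603 rad (91.8°).
Interpolate at f = 0.74 with slerp weights a = sin((1−f)δ)/sin δ ≈ 0.405, b = sin(fδ)/sin δ ≈ 0.927.
p = a·p₁ + b·p₂ ≈ (-0.072, -0.612, 0.788); φ = arcsin(p_z) ≈ 51.97°, λ = atan2(p_y, p_x) ≈ -96.69°.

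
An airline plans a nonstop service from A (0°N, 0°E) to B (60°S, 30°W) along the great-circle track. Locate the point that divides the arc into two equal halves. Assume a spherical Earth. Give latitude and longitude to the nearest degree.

≈ (31°S, 10°W)

From cos δ = sin φ₁ sin φ₂ + cos φ₁ cos φ₂ cos Δλ, the central angle is δ ≈ 1.123 rad (64.3°).
Interpolate at f = 1/2 with slerp weights a = sin((1−f)δ)/sin δ ≈ 0.591, b = sin(fδ)/sin δ ≈ 0.591.
p = a·p₁ + b·p₂ ≈ (0.846, -0.148, -0.512); φ = arcsin(p_z) ≈ -30.77°, λ = atan2(p_y, p_x) ≈ -9.90°.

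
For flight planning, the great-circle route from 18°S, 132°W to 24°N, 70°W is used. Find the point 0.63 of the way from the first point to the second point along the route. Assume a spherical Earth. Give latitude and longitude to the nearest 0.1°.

Convert each endpoint to a unit vector on the sphere (x = cos φ cos λ, y = cos φ sin λ, z = sin φ).
The central angle between the endpoints is δ = arccos(p₁·p₂) ≈ 1.285 rad (73.6°).
Interpolate at f = 0.63 with slerp weights a = sin((1−f)δ)/sin δ ≈ 0.477, b = sin(fδ)/sin δ ≈ 0.755.
p = a·p₁ + b·p₂ ≈ (-0.068, -0.985, 0.159); φ = arcsin(p_z) ≈ 9.18°, λ = atan2(p_y, p_x) ≈ -93.94°.

≈ 9.2°N, 93.9°W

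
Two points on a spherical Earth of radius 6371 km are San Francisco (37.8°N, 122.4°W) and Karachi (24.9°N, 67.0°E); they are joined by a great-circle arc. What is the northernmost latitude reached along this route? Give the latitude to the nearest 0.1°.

The great circle lies in the plane with unit normal n̂ = (p₁ × p₂)/|p₁ × p₂|.
Here n̂_z ≈ -0.131; the vertex latitude is φ_max = arccos|n̂_z| ≈ 82.5°.

≈ 82.5°N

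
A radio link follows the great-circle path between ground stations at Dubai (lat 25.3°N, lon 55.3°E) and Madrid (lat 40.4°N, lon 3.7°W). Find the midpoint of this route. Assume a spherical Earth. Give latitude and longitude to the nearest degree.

The haversine formula gives a central angle δ ≈ 0.887 rad (50.8°) between the endpoints.
Interpolate at f = 1/2 with slerp weights a = sin((1−f)δ)/sin δ ≈ 0.554, b = sin(fδ)/sin δ ≈ 0.554.
p = a·p₁ + b·p₂ ≈ (0.706, 0.384, 0.595); φ = arcsin(p_z) ≈ 36.54°, λ = atan2(p_y, p_x) ≈ 28.57°.

≈ lat 37°N, lon 29°E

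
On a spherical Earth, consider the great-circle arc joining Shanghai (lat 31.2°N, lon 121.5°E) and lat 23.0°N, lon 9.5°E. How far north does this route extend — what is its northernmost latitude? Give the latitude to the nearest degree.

The great circle lies in the plane with unit normal n̂ = (p₁ × p₂)/|p₁ × p₂|.
Here n̂_z ≈ -0.733; the vertex latitude is φ_max = arccos|n̂_z| ≈ 42.8°.

≈ 43°N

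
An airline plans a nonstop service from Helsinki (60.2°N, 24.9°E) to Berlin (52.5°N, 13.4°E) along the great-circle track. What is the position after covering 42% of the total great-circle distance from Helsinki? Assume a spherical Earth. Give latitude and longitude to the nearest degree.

From cos δ = sin φ₁ sin φ₂ + cos φ₁ cos φ₂ cos Δλ, the central angle is δ ≈ 0.174 rad (10.0°).
Interpolate at f = 0.42 with slerp weights a = sin((1−f)δ)/sin δ ≈ 0.582, b = sin(fδ)/sin δ ≈ 0.422.
p = a·p₁ + b·p₂ ≈ (0.512, 0.181, 0.840); φ = arcsin(p_z) ≈ 57.10°, λ = atan2(p_y, p_x) ≈ 19.49°.

≈ 57°N, 19°E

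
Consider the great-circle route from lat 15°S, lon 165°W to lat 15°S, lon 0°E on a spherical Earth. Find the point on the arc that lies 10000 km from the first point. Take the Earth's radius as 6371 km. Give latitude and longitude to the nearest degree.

≈ lat 59°S, lon 48°W

Convert each endpoint to a unit vector on the sphere (x = cos φ cos λ, y = cos φ sin λ, z = sin φ).
The central angle between the endpoints is δ = arccos(p₁·p₂) ≈ 2.558 rad (146.5°). The total great-circle distance is δ·R ≈ 2.558 × 6371 ≈ 16294 km, so the target fraction is f = 10000/16294 ≈ 0.614.
Interpolate at f ≈ 0.614 with slerp weights a = sin((1−f)δ)/sin δ ≈ 1.514, b = sin(fδ)/sin δ ≈ 1.814.
p = a·p₁ + b·p₂ ≈ (0.339, -0.379, -0.861); φ = arcsin(p_z) ≈ -59.46°, λ = atan2(p_y, p_x) ≈ -48.15°.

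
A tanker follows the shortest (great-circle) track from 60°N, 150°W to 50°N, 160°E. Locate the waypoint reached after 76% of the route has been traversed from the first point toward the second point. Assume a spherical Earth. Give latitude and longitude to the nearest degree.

Write both endpoints as unit vectors p₁, p₂ with components (cos φ cos λ, cos φ sin λ, sin φ).
The central angle between the endpoints is δ = arccos(p₁·p₂) ≈ 0.516 rad (29.5°).
Interpolate at f = 0.76 with slerp weights a = sin((1−f)δ)/sin δ ≈ 0.250, b = sin(fδ)/sin δ ≈ 0.775.
p = a·p₁ + b·p₂ ≈ (-0.576, 0.108, 0.810); φ = arcsin(p_z) ≈ 54.11°, λ = atan2(p_y, p_x) ≈ 169.41°.

≈ 54°N, 169°E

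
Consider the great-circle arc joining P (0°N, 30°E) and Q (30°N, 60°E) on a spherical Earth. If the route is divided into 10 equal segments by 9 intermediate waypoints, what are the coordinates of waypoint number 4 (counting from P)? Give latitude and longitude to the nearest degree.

≈ (12°N, 41°E)

Convert each endpoint to a unit vector on the sphere (x = cos φ cos λ, y = cos φ sin λ, z = sin φ).
The central angle between the endpoints is δ = arccos(p₁·p₂) ≈ 0.723 rad (41.4°).
Interpolate at f = 4/10 with slerp weights a = sin((1−f)δ)/sin δ ≈ 0.635, b = sin(fδ)/sin δ ≈ 0.431.
p = a·p₁ + b·p₂ ≈ (0.737, 0.641, 0.216); φ = arcsin(p_z) ≈ 12.45°, λ = atan2(p_y, p_x) ≈ 41.02°.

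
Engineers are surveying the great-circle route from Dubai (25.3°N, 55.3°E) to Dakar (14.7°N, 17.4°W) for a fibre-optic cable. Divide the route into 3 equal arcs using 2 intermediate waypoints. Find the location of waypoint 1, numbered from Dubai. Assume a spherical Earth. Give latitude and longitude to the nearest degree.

≈ 26°N, 30°E

Write both endpoints as unit vectors p₁, p₂ with components (cos φ cos λ, cos φ sin λ, sin φ).
The central angle between the endpoints is δ = arccos(p₁·p₂) ≈ 1.193 rad (68.4°).
Interpolate at f = 1/3 with slerp weights a = sin((1−f)δ)/sin δ ≈ 0.768, b = sin(fδ)/sin δ ≈ 0.417.
p = a·p₁ + b·p₂ ≈ (0.780, 0.451, 0.434); φ = arcsin(p_z) ≈ 25.73°, λ = atan2(p_y, p_x) ≈ 30.01°.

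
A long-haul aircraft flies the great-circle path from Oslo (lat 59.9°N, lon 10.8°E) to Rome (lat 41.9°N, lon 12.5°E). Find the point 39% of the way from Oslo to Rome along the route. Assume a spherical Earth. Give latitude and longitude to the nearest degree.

≈ lat 53°N, lon 12°E

From cos δ = sin φ₁ sin φ₂ + cos φ₁ cos φ₂ cos Δλ, the central angle is δ ≈ 0.315 rad (18.0°).
Interpolate at f = 0.39 with slerp weights a = sin((1−f)δ)/sin δ ≈ 0.616, b = sin(fδ)/sin δ ≈ 0.396.
p = a·p₁ + b·p₂ ≈ (0.591, 0.122, 0.797); φ = arcsin(p_z) ≈ 52.88°, λ = atan2(p_y, p_x) ≈ 11.63°.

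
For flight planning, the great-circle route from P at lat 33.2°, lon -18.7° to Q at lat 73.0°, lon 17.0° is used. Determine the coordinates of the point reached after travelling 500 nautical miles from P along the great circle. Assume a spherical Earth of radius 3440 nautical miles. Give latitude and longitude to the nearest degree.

≈ lat 41°, lon -16°

Write both endpoints as unit vectors p₁, p₂ with components (cos φ cos λ, cos φ sin λ, sin φ).
The central angle between the endpoints is δ = arccos(p₁·p₂) ≈ 0.764 rad (43.8°). The total great-circle distance is δ·R ≈ 0.764 × 3440 ≈ 2627 nmi, so the target fraction is f = 500/2627 ≈ 0.190.
Interpolate at f ≈ 0.190 with slerp weights a = sin((1−f)δ)/sin δ ≈ 0.838, b = sin(fδ)/sin δ ≈ 0.209.
p = a·p₁ + b·p₂ ≈ (0.723, -0.207, 0.659); φ = arcsin(p_z) ≈ 41.24°, λ = atan2(p_y, p_x) ≈ -15.98°.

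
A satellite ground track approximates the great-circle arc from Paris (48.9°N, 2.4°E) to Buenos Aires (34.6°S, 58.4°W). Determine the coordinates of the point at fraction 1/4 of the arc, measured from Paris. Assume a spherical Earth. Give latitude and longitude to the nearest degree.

The haversine formula gives a central angle δ ≈ 1.735 rad (99.4°) between the endpoints.
Interpolate at f = 1/4 with slerp weights a = sin((1−f)δ)/sin δ ≈ 0.977, b = sin(fδ)/sin δ ≈ 0.426.
p = a·p₁ + b·p₂ ≈ (0.826, -0.272, 0.494); φ = arcsin(p_z) ≈ 29.63°, λ = atan2(p_y, p_x) ≈ -18.23°.

≈ 30°N, 18°W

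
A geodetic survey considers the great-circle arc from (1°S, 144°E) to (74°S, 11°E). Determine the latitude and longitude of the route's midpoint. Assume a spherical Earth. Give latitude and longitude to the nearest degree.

The haversine formula gives a central angle δ ≈ 1.743 rad (99.9°) between the endpoints.
Interpolate at f = 1/2 with slerp weights a = sin((1−f)δ)/sin δ ≈ 0.777, b = sin(fδ)/sin δ ≈ 0.777.
p = a·p₁ + b·p₂ ≈ (-0.418, 0.497, -0.760); φ = arcsin(p_z) ≈ -49.48°, λ = atan2(p_y, p_x) ≈ 130.06°.

≈ (49°S, 130°E)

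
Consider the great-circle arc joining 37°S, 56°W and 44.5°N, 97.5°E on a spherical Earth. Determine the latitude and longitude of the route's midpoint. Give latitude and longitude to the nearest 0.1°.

≈ 15.5°N, 7.3°E

Write both endpoints as unit vectors p₁, p₂ with components (cos φ cos λ, cos φ sin λ, sin φ).
The central angle between the endpoints is δ = arccos(p₁·p₂) ≈ 2.770 rad (158.7°).
Interpolate at f = 1/2 with slerp weights a = sin((1−f)δ)/sin δ ≈ 2.704, b = sin(fδ)/sin δ ≈ 2.704.
p = a·p₁ + b·p₂ ≈ (0.956, 0.122, 0.268); φ = arcsin(p_z) ≈ 15.54°, λ = atan2(p_y, p_x) ≈ 7.26°.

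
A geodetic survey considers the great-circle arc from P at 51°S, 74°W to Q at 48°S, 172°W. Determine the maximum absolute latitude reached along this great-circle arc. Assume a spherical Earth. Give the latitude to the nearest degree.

The great circle lies in the plane with unit normal n̂ = (p₁ × p₂)/|p₁ × p₂|.
Here n̂_z ≈ -0.488; the vertex latitude is φ_max = arccos|n̂_z| ≈ 60.8°.
Check via Clairaut: cos φ_max = |cos φ₁| · sin C = cos(51.0°)·sin(129.2°) ≈ 0.488, again giving ≈ 60.8°.

≈ 61°S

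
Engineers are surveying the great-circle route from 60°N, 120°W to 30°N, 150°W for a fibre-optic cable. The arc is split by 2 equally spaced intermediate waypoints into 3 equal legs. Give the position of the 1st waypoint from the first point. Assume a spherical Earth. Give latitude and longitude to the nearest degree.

Write both endpoints as unit vectors p₁, p₂ with components (cos φ cos λ, cos φ sin λ, sin φ).
The central angle between the endpoints is δ = arccos(p₁·p₂) ≈ 0.630 rad (36.1°).
Interpolate at f = 1/3 with slerp weights a = sin((1−f)δ)/sin δ ≈ 0.692, b = sin(fδ)/sin δ ≈ 0.354.
p = a·p₁ + b·p₂ ≈ (-0.438, -0.453, 0.776); φ = arcsin(p_z) ≈ 50.92°, λ = atan2(p_y, p_x) ≈ -134.07°.

≈ 51°N, 134°W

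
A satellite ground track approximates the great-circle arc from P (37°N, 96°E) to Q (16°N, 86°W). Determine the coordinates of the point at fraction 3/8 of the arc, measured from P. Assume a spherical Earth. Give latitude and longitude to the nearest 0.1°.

≈ (84.3°N, 114.2°E)

Write both endpoints as unit vectors p₁, p₂ with components (cos φ cos λ, cos φ sin λ, sin φ).
The central angle between the endpoints is δ = arccos(p₁·p₂) ≈ 2.216 rad (127.0°).
Interpolate at f = 3/8 with slerp weights a = sin((1−f)δ)/sin δ ≈ 1.230, b = sin(fδ)/sin δ ≈ 0.924.
p = a·p₁ + b·p₂ ≈ (-0.041, 0.091, 0.995); φ = arcsin(p_z) ≈ 84.30°, λ = atan2(p_y, p_x) ≈ 114.21°.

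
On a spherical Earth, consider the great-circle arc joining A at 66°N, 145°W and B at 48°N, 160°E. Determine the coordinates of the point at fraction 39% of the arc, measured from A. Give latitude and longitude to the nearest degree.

Convert each endpoint to a unit vector on the sphere (x = cos φ cos λ, y = cos φ sin λ, z = sin φ).
The central angle between the endpoints is δ = arccos(p₁·p₂) ≈ 0.583 rad (33.4°).
Interpolate at f = 0.39 with slerp weights a = sin((1−f)δ)/sin δ ≈ 0.632, b = sin(fδ)/sin δ ≈ 0.409.
p = a·p₁ + b·p₂ ≈ (-0.468, -0.054, 0.882); φ = arcsin(p_z) ≈ 61.89°, λ = atan2(p_y, p_x) ≈ -173.44°.

≈ 62°N, 173°W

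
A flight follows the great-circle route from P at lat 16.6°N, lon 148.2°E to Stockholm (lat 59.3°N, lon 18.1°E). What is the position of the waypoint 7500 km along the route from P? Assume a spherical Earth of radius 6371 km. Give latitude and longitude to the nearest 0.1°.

≈ lat 67.5°N, lon 77.2°E

Write both endpoints as unit vectors p₁, p₂ with components (cos φ cos λ, cos φ sin λ, sin φ).
The central angle between the endpoints is δ = arccos(p₁·p₂) ≈ 1.640 rad (94.0°). The total great-circle distance is δ·R ≈ 1.640 × 6371 ≈ 10451 km, so the target fraction is f = 7500/10451 ≈ 0.718.
Interpolate at f ≈ 0.718 with slerp weights a = sin((1−f)δ)/sin δ ≈ 0.448, b = sin(fδ)/sin δ ≈ 0.926.
p = a·p₁ + b·p₂ ≈ (0.085, 0.373, 0.924); φ = arcsin(p_z) ≈ 67.51°, λ = atan2(p_y, p_x) ≈ 77.23°.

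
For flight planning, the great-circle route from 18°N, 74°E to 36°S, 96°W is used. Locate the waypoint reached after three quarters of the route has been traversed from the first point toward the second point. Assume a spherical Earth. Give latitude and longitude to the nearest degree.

The haversine formula gives a central angle δ ≈ 2.792 rad (159.9°) between the endpoints.
Interpolate at f = 3/4 with slerp weights a = sin((1−f)δ)/sin δ ≈ 1.874, b = sin(fδ)/sin δ ≈ 2.527.
p = a·p₁ + b·p₂ ≈ (0.278, -0.320, -0.906); φ = arcsin(p_z) ≈ -64.95°, λ = atan2(p_y, p_x) ≈ -49.02°.

≈ 65°S, 49°W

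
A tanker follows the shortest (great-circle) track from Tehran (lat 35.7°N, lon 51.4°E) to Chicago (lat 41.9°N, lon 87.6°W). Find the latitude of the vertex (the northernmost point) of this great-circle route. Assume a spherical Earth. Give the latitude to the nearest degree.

The great circle lies in the plane with unit normal n̂ = (p₁ × p₂)/|p₁ × p₂|.
Here n̂_z ≈ -0.397; the vertex latitude is φ_max = arccos|n̂_z| ≈ 66.6°.
Check via Clairaut: cos φ_max = |cos φ₁| · sin C = cos(35.7°)·sin(29.3°) ≈ 0.397, again giving ≈ 66.6°.

≈ 67°N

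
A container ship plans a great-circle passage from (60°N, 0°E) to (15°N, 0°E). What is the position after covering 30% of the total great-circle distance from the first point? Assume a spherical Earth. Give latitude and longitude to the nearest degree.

Convert each endpoint to a unit vector on the sphere (x = cos φ cos λ, y = cos φ sin λ, z = sin φ).
The central angle between the endpoints is δ = arccos(p₁·p₂) ≈ 0.785 rad (45.0°).
Interpolate at f = 0.30 with slerp weights a = sin((1−f)δ)/sin δ ≈ 0.739, b = sin(fδ)/sin δ ≈ 0.330.
p = a·p₁ + b·p₂ ≈ (0.688, 0.000, 0.725); φ = arcsin(p_z) ≈ 46.50°, λ = atan2(p_y, p_x) ≈ 0.00°.

≈ (46°N, 0°E)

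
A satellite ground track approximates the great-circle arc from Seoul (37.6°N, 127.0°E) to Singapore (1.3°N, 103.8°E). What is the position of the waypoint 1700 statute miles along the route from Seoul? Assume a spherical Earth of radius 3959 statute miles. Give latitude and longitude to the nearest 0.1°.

From cos δ = sin φ₁ sin φ₂ + cos φ₁ cos φ₂ cos Δλ, the central angle is δ ≈ 0.735 rad (42.1°). The total great-circle distance is δ·R ≈ 0.735 × 3959 ≈ 2910 mi, so the target fraction is f = 1700/2910 ≈ 0.584.
Interpolate at f ≈ 0.584 with slerp weights a = sin((1−f)δ)/sin δ ≈ 0.449, b = sin(fδ)/sin δ ≈ 0.621.
p = a·p₁ + b·p₂ ≈ (-0.362, 0.887, 0.288); φ = arcsin(p_z) ≈ 16.73°, λ = atan2(p_y, p_x) ≈ 112.21°.

≈ 16.7°N, 112.2°E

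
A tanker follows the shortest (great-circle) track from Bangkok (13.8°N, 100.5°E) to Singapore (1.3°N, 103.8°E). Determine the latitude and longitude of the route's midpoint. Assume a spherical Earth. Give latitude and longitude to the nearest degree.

Write both endpoints as unit vectors p₁, p₂ with components (cos φ cos λ, cos φ sin λ, sin φ).
The central angle between the endpoints is δ = arccos(p₁·p₂) ≈ 0.225 rad (12.9°).
Interpolate at f = 1/2 with slerp weights a = sin((1−f)δ)/sin δ ≈ 0.503, b = sin(fδ)/sin δ ≈ 0.503.
p = a·p₁ + b·p₂ ≈ (-0.209, 0.969, 0.131); φ = arcsin(p_z) ≈ 7.55°, λ = atan2(p_y, p_x) ≈ 102.17°.

≈ 8°N, 102°E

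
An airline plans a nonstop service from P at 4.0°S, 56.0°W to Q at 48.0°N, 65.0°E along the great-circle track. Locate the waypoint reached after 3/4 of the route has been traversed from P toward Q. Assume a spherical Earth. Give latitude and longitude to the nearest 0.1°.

≈ 50.4°N, 21.2°E

From cos δ = sin φ₁ sin φ₂ + cos φ₁ cos φ₂ cos Δλ, the central angle is δ ≈ 1.978 rad (113.3°).
Interpolate at f = 3/4 with slerp weights a = sin((1−f)δ)/sin δ ≈ 0.517, b = sin(fδ)/sin δ ≈ 1.085.
p = a·p₁ + b·p₂ ≈ (0.595, 0.231, 0.770); φ = arcsin(p_z) ≈ 50.36°, λ = atan2(p_y, p_x) ≈ 21.18°.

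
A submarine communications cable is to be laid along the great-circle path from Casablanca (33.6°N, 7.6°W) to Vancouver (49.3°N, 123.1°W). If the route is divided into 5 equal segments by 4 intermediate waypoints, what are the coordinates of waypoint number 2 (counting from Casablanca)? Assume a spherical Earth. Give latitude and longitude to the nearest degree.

≈ 55°N, 41°W

From cos δ = sin φ₁ sin φ₂ + cos φ₁ cos φ₂ cos Δλ, the central angle is δ ≈ 1.384 rad (79.3°).
Interpolate at f = 2/5 with slerp weights a = sin((1−f)δ)/sin δ ≈ 0.751, b = sin(fδ)/sin δ ≈ 0.535.
p = a·p₁ + b·p₂ ≈ (0.430, -0.375, 0.821); φ = arcsin(p_z) ≈ 55.22°, λ = atan2(p_y, p_x) ≈ -41.11°.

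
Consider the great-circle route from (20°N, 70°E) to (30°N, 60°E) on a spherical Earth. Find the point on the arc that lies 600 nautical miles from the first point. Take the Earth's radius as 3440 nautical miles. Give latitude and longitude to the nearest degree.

≈ (27°N, 63°E)

The haversine formula gives a central angle δ ≈ 0.235 rad (13.5°) between the endpoints. The total great-circle distance is δ·R ≈ 0.235 × 3440 ≈ 809 nmi, so the target fraction is f = 600/809 ≈ 0.741.
Interpolate at f ≈ 0.741 with slerp weights a = sin((1−f)δ)/sin δ ≈ 0.261, b = sin(fδ)/sin δ ≈ 0.744.
p = a·p₁ + b·p₂ ≈ (0.406, 0.789, 0.461); φ = arcsin(p_z) ≈ 27.48°, λ = atan2(p_y, p_x) ≈ 62.75°.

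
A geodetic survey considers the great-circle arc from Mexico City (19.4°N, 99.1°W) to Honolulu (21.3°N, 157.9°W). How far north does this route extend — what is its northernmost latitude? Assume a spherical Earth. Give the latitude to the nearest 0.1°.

≈ 23.2°N

The great circle lies in the plane with unit normal n̂ = (p₁ × p₂)/|p₁ × p₂|.
Here n̂_z ≈ -0.919; the vertex latitude is φ_max = arccos|n̂_z| ≈ 23.2°.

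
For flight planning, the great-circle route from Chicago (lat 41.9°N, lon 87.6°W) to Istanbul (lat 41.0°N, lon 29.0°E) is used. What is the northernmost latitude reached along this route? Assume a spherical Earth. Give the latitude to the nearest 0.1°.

The great circle lies in the plane with unit normal n̂ = (p₁ × p₂)/|p₁ × p₂|.
Here n̂_z ≈ +0.511; the vertex latitude is φ_max = arccos|n̂_z| ≈ 59.3°.

≈ 59.3°N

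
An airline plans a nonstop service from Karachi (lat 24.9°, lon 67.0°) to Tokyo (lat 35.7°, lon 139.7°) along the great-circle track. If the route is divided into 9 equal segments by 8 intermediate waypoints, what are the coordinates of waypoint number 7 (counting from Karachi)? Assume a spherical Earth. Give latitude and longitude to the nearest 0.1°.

≈ lat 37.4°, lon 122.6°

The haversine formula gives a central angle δ ≈ 1.087 rad (62.3°) between the endpoints.
Interpolate at f = 7/9 with slerp weights a = sin((1−f)δ)/sin δ ≈ 0.270, b = sin(fδ)/sin δ ≈ 0.845.
p = a·p₁ + b·p₂ ≈ (-0.428, 0.670, 0.607); φ = arcsin(p_z) ≈ 37.38°, λ = atan2(p_y, p_x) ≈ 122.57°.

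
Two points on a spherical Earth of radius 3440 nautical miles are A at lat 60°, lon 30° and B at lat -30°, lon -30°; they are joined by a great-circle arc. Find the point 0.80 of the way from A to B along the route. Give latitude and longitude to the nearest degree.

≈ lat -11°, lon -21°

From cos δ = sin φ₁ sin φ₂ + cos φ₁ cos φ₂ cos Δλ, the central angle is δ ≈ 1.789 rad (102.5°).
Interpolate at f = 0.80 with slerp weights a = sin((1−f)δ)/sin δ ≈ 0.359, b = sin(fδ)/sin δ ≈ 1.014.
p = a·p₁ + b·p₂ ≈ (0.916, -0.350, -0.196); φ = arcsin(p_z) ≈ -11.33°, λ = atan2(p_y, p_x) ≈ -20.88°.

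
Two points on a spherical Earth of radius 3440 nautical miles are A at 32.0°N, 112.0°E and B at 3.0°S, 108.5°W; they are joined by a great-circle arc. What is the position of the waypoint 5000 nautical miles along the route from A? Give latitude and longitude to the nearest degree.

Convert each endpoint to a unit vector on the sphere (x = cos φ cos λ, y = cos φ sin λ, z = sin φ).
The central angle between the endpoints is δ = arccos(p₁·p₂) ≈ 2.307 rad (132.2°). The total great-circle distance is δ·R ≈ 2.307 × 3440 ≈ 7937 nmi, so the target fraction is f = 5000/7937 ≈ 0.630.
Interpolate at f ≈ 0.630 with slerp weights a = sin((1−f)δ)/sin δ ≈ 1.018, b = sin(fδ)/sin δ ≈ 1.341.
p = a·p₁ + b·p₂ ≈ (-0.748, -0.469, 0.469); φ = arcsin(p_z) ≈ 27.97°, λ = atan2(p_y, p_x) ≈ -147.89°.

≈ 28°N, 148°W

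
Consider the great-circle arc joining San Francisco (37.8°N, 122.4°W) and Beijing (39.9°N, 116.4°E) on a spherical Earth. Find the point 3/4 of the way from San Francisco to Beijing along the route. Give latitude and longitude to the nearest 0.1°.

Convert each endpoint to a unit vector on the sphere (x = cos φ cos λ, y = cos φ sin λ, z = sin φ).
The central angle between the endpoints is δ = arccos(p₁·p₂) ≈ 1.492 rad (85.5°).
Interpolate at f = 3/4 with slerp weights a = sin((1−f)δ)/sin δ ≈ 0.365, b = sin(fδ)/sin δ ≈ 0.902.
p = a·p₁ + b·p₂ ≈ (-0.463, 0.376, 0.803); φ = arcsin(p_z) ≈ 53.40°, λ = atan2(p_y, p_x) ≈ 140.87°.

≈ 53.4°N, 140.9°E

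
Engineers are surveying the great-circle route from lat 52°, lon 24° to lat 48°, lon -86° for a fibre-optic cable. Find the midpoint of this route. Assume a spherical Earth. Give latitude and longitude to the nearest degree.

Write both endpoints as unit vectors p₁, p₂ with components (cos φ cos λ, cos φ sin λ, sin φ).
The central angle between the endpoints is δ = arccos(p₁·p₂) ≈ 1.110 rad (63.6°).
Interpolate at f = 1/2 with slerp weights a = sin((1−f)δ)/sin δ ≈ 0.588, b = sin(fδ)/sin δ ≈ 0.588.
p = a·p₁ + b·p₂ ≈ (0.358, -0.245, 0.901); φ = arcsin(p_z) ≈ 64.26°, λ = atan2(p_y, p_x) ≈ -34.40°.

≈ lat 64°, lon -34°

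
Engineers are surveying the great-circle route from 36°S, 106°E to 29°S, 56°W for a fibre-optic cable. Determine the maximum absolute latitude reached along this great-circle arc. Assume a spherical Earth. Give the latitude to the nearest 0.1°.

≈ 76.3°S

The great circle lies in the plane with unit normal n̂ = (p₁ × p₂)/|p₁ × p₂|.
Here n̂_z ≈ -0.237; the vertex latitude is φ_max = arccos|n̂_z| ≈ 76.3°.
Check via Clairaut: cos φ_max = |cos φ₁| · sin C = cos(36.0°)·sin(162.9°) ≈ 0.237, again giving ≈ 76.3°.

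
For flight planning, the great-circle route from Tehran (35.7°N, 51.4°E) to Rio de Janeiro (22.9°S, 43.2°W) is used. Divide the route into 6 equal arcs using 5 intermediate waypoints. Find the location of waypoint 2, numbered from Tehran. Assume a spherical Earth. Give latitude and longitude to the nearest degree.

≈ (20°N, 15°E)

From cos δ = sin φ₁ sin φ₂ + cos φ₁ cos φ₂ cos Δλ, the central angle is δ ≈ 1.862 rad (106.7°).
Interpolate at f = 2/6 with slerp weights a = sin((1−f)δ)/sin δ ≈ 0.988, b = sin(fδ)/sin δ ≈ 0.607.
p = a·p₁ + b·p₂ ≈ (0.908, 0.244, 0.340); φ = arcsin(p_z) ≈ 19.89°, λ = atan2(p_y, p_x) ≈ 15.04°.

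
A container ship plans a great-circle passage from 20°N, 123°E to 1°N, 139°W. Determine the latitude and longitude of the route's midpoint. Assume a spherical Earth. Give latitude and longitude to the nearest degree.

Convert each endpoint to a unit vector on the sphere (x = cos φ cos λ, y = cos φ sin λ, z = sin φ).
The central angle between the endpoints is δ = arccos(p₁·p₂) ≈ 1.696 rad (97.2°).
Interpolate at f = 1/2 with slerp weights a = sin((1−f)δ)/sin δ ≈ 0.756, b = sin(fδ)/sin δ ≈ 0.756.
p = a·p₁ + b·p₂ ≈ (-0.957, 0.100, 0.272); φ = arcsin(p_z) ≈ 15.77°, λ = atan2(p_y, p_x) ≈ 174.04°.

≈ 16°N, 174°E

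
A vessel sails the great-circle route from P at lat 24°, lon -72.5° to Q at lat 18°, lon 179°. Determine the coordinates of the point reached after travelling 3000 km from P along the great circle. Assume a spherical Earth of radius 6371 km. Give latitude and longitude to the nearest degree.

≈ lat 32°, lon -102°

Write both endpoints as unit vectors p₁, p₂ with components (cos φ cos λ, cos φ sin λ, sin φ).
The central angle between the endpoints is δ = arccos(p₁·p₂) ≈ 1.721 rad (98.6°). The total great-circle distance is δ·R ≈ 1.721 × 6371 ≈ 10967 km, so the target fraction is f = 3000/10967 ≈ 0.274.
Interpolate at f ≈ 0.274 with slerp weights a = sin((1−f)δ)/sin δ ≈ 0.960, b = sin(fδ)/sin δ ≈ 0.459.
p = a·p₁ + b·p₂ ≈ (-0.173, -0.829, 0.532); φ = arcsin(p_z) ≈ 32.16°, λ = atan2(p_y, p_x) ≈ -101.77°.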